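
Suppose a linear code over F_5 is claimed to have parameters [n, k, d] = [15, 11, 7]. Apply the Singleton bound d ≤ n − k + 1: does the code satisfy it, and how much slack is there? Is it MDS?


Singleton RHS = n − k + 1 = 5, slack = -2, bound violated (no such code; not MDS).

Singleton bound: d ≤ n − k + 1.
Here n = 15, k = 11, so n − k + 1 = 5.
Given d = 7, check d ≤ 5: NO.
Slack = (n − k + 1) − d = -2.
The slack is negative: d = 7 exceeds n − k + 1 = 5 by 2, so the Singleton bound is violated and no linear [15, 11, 7]_5 code can exist. In particular it is not MDS (MDS requires d = n − k + 1 exactly).
Description: the claimed parameters are [15, 11, 7]_5; such a code would be impossible (violates the Singleton bound).


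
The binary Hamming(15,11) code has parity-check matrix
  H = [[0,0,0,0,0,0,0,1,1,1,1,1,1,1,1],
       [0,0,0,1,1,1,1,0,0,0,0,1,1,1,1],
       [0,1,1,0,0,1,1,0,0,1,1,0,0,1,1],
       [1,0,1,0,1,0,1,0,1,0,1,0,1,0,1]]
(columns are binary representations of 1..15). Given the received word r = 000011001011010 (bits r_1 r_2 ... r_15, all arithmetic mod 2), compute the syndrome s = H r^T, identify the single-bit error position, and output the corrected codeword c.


s = (0, 0, 1, 1)^T, error position = 3, corrected codeword c = 001011001011010

Compute s = H r^T mod 2 one row at a time:
  s_1 = 0 + 1 + 0 + 1 + 1 + 0 + 1 + 0 = 4 ≡ 0 (mod 2).
  s_2 = 0 + 1 + 1 + 0 + 1 + 0 + 1 + 0 = 4 ≡ 0 (mod 2).
  s_3 = 0 + 0 + 1 + 0 + 0 + 1 + 1 + 0 = 3 ≡ 1 (mod 2).
  s_4 = 0 + 0 + 1 + 0 + 1 + 1 + 0 + 0 = 3 ≡ 1 (mod 2).
s = (0, 0, 1, 1)^T — this equals column 3 of H (binary 0011), so error is at position 3.
Correct: flip bit 3 of r = 000011001011010 to get c = 001011001011010.


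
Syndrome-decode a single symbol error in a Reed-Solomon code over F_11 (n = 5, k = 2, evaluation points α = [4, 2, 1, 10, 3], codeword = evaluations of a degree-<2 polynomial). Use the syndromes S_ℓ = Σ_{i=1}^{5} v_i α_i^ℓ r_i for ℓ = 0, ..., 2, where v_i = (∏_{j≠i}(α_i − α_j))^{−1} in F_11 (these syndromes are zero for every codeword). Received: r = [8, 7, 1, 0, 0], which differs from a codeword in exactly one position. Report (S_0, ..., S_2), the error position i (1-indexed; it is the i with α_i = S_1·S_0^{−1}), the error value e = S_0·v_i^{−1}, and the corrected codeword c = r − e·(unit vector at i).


S = (3, 9, 5), error at position 5, error magnitude e = 9, c = [8, 7, 1, 0, 2].

Step 1: column multipliers v_i = (∏_{j≠i}(α_i − α_j))^{−1} mod 11.
  i = 1 (α = 4): (4−2)(4−1)(4−10)(4−3) = 2·3·(−6)·1 = −36 ≡ 8, so v_1 = 8^{−1} = 7 (mod 11).
  i = 2 (α = 2): (2−4)(2−1)(2−10)(2−3) = (−2)·1·(−8)·(−1) = −16 ≡ 6, so v_2 = 6^{−1} = 2 (mod 11).
  i = 3 (α = 1): (1−4)(1−2)(1−10)(1−3) = (−3)·(−1)·(−9)·(−2) = 54 ≡ 10, so v_3 = 10^{−1} = 10 (mod 11).
  i = 4 (α = 10): (10−4)(10−2)(10−1)(10−3) = 6·8·9·7 = 3024 ≡ 10, so v_4 = 10^{−1} = 10 (mod 11).
  i = 5 (α = 3): (3−4)(3−2)(3−1)(3−10) = (−1)·1·2·(−7) = 14 ≡ 3, so v_5 = 3^{−1} = 4 (mod 11).
  v = [7, 2, 10, 10, 4].
Step 2: syndromes of r = [8, 7, 1, 0, 0] (all sums mod 11).
  S_0 = Σ v_i r_i = 7·8 + 2·7 + 10·1 + 10·0 + 4·0 = 80 ≡ 3.
  S_1 = Σ v_i α_i r_i = 7·4·8 + 2·2·7 + 10·1·1 + 10·10·0 + 4·3·0 = 262 ≡ 9.
  α_i^2 mod 11 = [5, 4, 1, 1, 9].
  S_2 = Σ v_i α_i^2 r_i = 7·5·8 + 2·4·7 + 10·1·1 + 10·1·0 + 4·9·0 = 346 ≡ 5.
  S = (3, 9, 5) ≠ 0, so r is not a codeword (an error is present).
Step 3: locate the error. For a single error e at position i, S_ℓ = v_i·e·α_i^ℓ, so α_err = S_1/S_0.
  S_0^{−1} = 3^{−1} = 4 (mod 11), so α_err = 9·4 = 36 ≡ 3 = α_5. Error position i = 5.
  Consistency check: S_2/S_1 = 5·5 = 25 ≡ 3 = α_err ✓ (single-error assumption holds).
Step 4: error magnitude e = S_0/v_5 = S_0·∏_{j≠5}(α_5 − α_j) = 3·3 = 9 ≡ 9 (mod 11).
Step 5: correct position 5: c_5 = r_5 − e = 0 − 9 ≡ 2 (mod 11). Hence c = [8, 7, 1, 0, 2].
  Check: interpolating c through the α_i gives m(x) = 6 + 6·x (degree < 2) with m(α_i) = c_i for every i, so c is indeed a codeword.


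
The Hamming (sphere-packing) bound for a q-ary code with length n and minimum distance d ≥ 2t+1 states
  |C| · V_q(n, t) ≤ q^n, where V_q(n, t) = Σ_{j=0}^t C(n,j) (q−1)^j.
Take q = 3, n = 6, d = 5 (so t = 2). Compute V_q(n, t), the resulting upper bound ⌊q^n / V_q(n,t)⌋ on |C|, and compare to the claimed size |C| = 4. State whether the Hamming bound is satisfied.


V_q(n, t) = 73, q^n = 729, Hamming bound = 9, |C| = 4 ≤ bound (satisfied).

Step 1: Compute V_q(n, t) = Σ_{j=0}^2 C(n, j) (q−1)^j.
  j = 0: C(6,0)·(2)^0 = 1·1 = 1.
  j = 1: C(6,1)·(2)^1 = 6·2 = 12.
  j = 2: C(6,2)·(2)^2 = 15·4 = 60.
  V_q(n, t) = 1 + 12 + 60 = 73.
Step 2: q^n = 3^6 = 729.
Step 3: Hamming bound ⌊q^n / V_q(n,t)⌋ = ⌊729/73⌋ = 9.
Step 4: Compare |C| = 4 to 9: satisfied.
The claimed |C| lies below the Hamming bound.


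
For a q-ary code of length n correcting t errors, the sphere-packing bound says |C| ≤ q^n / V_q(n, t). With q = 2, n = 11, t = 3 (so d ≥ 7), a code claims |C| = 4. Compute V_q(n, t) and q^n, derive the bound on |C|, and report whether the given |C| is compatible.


V_q(n, t) = 232, q^n = 2048, Hamming bound = 8, |C| = 4 ≤ bound (satisfied).

Step 1: Compute V_q(n, t) = Σ_{j=0}^3 C(n, j) (q−1)^j.
  j = 0: C(11,0)·(1)^0 = 1·1 = 1.
  j = 1: C(11,1)·(1)^1 = 11·1 = 11.
  j = 2: C(11,2)·(1)^2 = 55·1 = 55.
  j = 3: C(11,3)·(1)^3 = 165·1 = 165.
  V_q(n, t) = 1 + 11 + 55 + 165 = 232.
Step 2: q^n = 2^11 = 2048.
Step 3: Hamming bound ⌊q^n / V_q(n,t)⌋ = ⌊2048/232⌋ = 8.
Step 4: Compare |C| = 4 to 8: satisfied.
The claimed |C| lies below the Hamming bound.


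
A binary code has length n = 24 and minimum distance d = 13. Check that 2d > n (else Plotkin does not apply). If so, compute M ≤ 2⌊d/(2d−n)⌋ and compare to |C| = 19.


Plotkin bound M ≤ 12; given |C| = 19 > bound (violated).

Check applicability: 2d = 26, n = 24.
2d − n = 2 > 0, so Plotkin applies.
Compute d/(2d−n) = 13/2 ≈ 6.5000.
⌊d/(2d−n)⌋ = 6.
Plotkin bound: M ≤ 2·6 = 12.
Given |C| = 19, check: VIOLATED.
This |C| is above the Plotkin bound, so no binary code with n = 24, d = 13 and 19 codewords exists.


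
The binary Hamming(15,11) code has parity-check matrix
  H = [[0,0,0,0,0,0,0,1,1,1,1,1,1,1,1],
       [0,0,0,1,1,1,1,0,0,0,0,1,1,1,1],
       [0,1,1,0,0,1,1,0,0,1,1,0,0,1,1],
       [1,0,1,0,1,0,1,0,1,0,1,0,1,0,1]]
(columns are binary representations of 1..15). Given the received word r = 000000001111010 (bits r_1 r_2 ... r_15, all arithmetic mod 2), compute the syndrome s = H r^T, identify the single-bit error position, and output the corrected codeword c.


s = (1, 0, 1, 0)^T, error position = 10, corrected codeword c = 000000001011010

Compute s = H r^T mod 2 one row at a time:
  s_1 = 0 + 1 + 1 + 1 + 1 + 0 + 1 + 0 = 5 ≡ 1 (mod 2).
  s_2 = 0 + 0 + 0 + 0 + 1 + 0 + 1 + 0 = 2 ≡ 0 (mod 2).
  s_3 = 0 + 0 + 0 + 0 + 1 + 1 + 1 + 0 = 3 ≡ 1 (mod 2).
  s_4 = 0 + 0 + 0 + 0 + 1 + 1 + 0 + 0 = 2 ≡ 0 (mod 2).
s = (1, 0, 1, 0)^T — this equals column 10 of H (binary 1010), so error is at position 10.
Correct: flip bit 10 of r = 000000001111010 to get c = 000000001011010.


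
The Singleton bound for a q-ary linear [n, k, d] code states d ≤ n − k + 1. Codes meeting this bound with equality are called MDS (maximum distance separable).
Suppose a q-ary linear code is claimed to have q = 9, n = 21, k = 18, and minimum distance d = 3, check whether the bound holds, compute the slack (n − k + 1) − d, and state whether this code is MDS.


Singleton RHS = n − k + 1 = 4, slack = 1, bound satisfied, not MDS.

Singleton bound: d ≤ n − k + 1.
Here n = 21, k = 18, so n − k + 1 = 4.
Given d = 3, check d ≤ 4: YES.
Slack = (n − k + 1) − d = 1.
The code is NOT MDS (slack = 1 > 0).
Description: the claimed parameters are [21, 18, 3]_9; such a code would be non-MDS.


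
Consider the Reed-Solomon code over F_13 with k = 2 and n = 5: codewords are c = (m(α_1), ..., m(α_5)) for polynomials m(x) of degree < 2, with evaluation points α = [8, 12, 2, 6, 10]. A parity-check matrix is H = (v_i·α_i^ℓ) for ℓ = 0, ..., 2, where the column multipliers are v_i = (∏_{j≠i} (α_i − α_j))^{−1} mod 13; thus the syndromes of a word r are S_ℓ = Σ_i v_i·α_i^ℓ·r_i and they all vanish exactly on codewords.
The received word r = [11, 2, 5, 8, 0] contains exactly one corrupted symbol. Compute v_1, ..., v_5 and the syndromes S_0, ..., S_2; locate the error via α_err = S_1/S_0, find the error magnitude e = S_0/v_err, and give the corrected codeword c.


S = (4, 11, 1), error at position 4, error magnitude e = 12, c = [11, 2, 5, 9, 0].

Step 1: column multipliers v_i = (∏_{j≠i}(α_i − α_j))^{−1} mod 13.
  i = 1 (α = 8): (8−12)(8−2)(8−6)(8−10) = (−4)·6·2·(−2) = 96 ≡ 5, so v_1 = 5^{−1} = 8 (mod 13).
  i = 2 (α = 12): (12−8)(12−2)(12−6)(12−10) = 4·10·6·2 = 480 ≡ 12, so v_2 = 12^{−1} = 12 (mod 13).
  i = 3 (α = 2): (2−8)(2−12)(2−6)(2−10) = (−6)·(−10)·(−4)·(−8) = 1920 ≡ 9, so v_3 = 9^{−1} = 3 (mod 13).
  i = 4 (α = 6): (6−8)(6−12)(6−2)(6−10) = (−2)·(−6)·4·(−4) = −192 ≡ 3, so v_4 = 3^{−1} = 9 (mod 13).
  i = 5 (α = 10): (10−8)(10−12)(10−2)(10−6) = 2·(−2)·8·4 = −128 ≡ 2, so v_5 = 2^{−1} = 7 (mod 13).
  v = [8, 12, 3, 9, 7].
Step 2: syndromes of r = [11, 2, 5, 8, 0] (all sums mod 13).
  S_0 = Σ v_i r_i = 8·11 + 12·2 + 3·5 + 9·8 + 7·0 = 199 ≡ 4.
  S_1 = Σ v_i α_i r_i = 8·8·11 + 12·12·2 + 3·2·5 + 9·6·8 + 7·10·0 = 1454 ≡ 11.
  α_i^2 mod 13 = [12, 1, 4, 10, 9].
  S_2 = Σ v_i α_i^2 r_i = 8·12·11 + 12·1·2 + 3·4·5 + 9·10·8 + 7·9·0 = 1860 ≡ 1.
  S = (4, 11, 1) ≠ 0, so r is not a codeword (an error is present).
Step 3: locate the error. For a single error e at position i, S_ℓ = v_i·e·α_i^ℓ, so α_err = S_1/S_0.
  S_0^{−1} = 4^{−1} = 10 (mod 13), so α_err = 11·10 = 110 ≡ 6 = α_4. Error position i = 4.
  Consistency check: S_2/S_1 = 1·6 = 6 ≡ 6 = α_err ✓ (single-error assumption holds).
Step 4: error magnitude e = S_0/v_4 = S_0·∏_{j≠4}(α_4 − α_j) = 4·3 = 12 ≡ 12 (mod 13).
Step 5: correct position 4: c_4 = r_4 − e = 8 − 12 ≡ 9 (mod 13). Hence c = [11, 2, 5, 9, 0].
  Check: interpolating c through the α_i gives m(x) = 3 + 1·x (degree < 2) with m(α_i) = c_i for every i, so c is indeed a codeword.


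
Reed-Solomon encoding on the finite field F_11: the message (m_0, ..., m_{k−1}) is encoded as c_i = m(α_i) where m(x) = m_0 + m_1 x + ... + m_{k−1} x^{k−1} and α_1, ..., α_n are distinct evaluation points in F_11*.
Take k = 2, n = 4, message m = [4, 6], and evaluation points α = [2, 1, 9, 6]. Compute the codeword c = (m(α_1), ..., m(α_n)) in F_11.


c = [5, 10, 3, 7]

Message polynomial: m(x) = 4 + 6·x (mod 11).
For each evaluation point α_i, compute m(α_i) mod 11:
  α_1 = 2: Horner steps 6 → 5, so m(2) = 5.
  α_2 = 1: Horner steps 6 → 10, so m(1) = 10.
  α_3 = 9: Horner steps 6 → 3, so m(9) = 3.
  α_4 = 6: Horner steps 6 → 7, so m(6) = 7.
Codeword c = [5, 10, 3, 7] ∈ F_11^4.


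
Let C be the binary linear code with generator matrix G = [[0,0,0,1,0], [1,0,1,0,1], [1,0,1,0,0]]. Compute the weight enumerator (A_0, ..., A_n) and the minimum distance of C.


Weight distribution: A_0 = 1, A_1 = 2, A_2 = 2, A_3 = 2, A_4 = 1. Minimum distance d = 1.

Enumerate all 2^3 = 8 messages m ∈ F_2^3.
For each, compute codeword c = mG in F_2^5, then tally its weight.
  m = 000 → c = 00000, weight = 0.
  m = 100 → c = 00010, weight = 1.
  m = 010 → c = 10101, weight = 3.
  m = 110 → c = 10111, weight = 4.
  m = 001 → c = 10100, weight = 2.
  m = 101 → c = 10110, weight = 3.
  m = 011 → c = 00001, weight = 1.
  m = 111 → c = 00011, weight = 2.
Tally weights:
  weight 0: 1 codewords.
  weight 1: 2 codewords.
  weight 2: 2 codewords.
  weight 3: 2 codewords.
  weight 4: 1 codewords.
Minimum distance d = smallest w > 0 with A_w > 0 = 1.
Sanity: Σ A_w = 8 = 2^3 = 8 ✓.


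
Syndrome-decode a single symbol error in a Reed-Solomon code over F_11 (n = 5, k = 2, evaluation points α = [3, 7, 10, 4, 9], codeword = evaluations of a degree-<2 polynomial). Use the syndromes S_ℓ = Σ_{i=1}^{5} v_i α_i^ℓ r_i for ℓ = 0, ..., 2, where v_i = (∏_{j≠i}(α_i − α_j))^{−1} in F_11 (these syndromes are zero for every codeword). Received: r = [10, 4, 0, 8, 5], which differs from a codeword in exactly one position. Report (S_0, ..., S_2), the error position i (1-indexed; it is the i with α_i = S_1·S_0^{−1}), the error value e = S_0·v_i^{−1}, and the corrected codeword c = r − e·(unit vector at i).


S = (10, 8, 2), error at position 1, error magnitude e = 8, c = [2, 4, 0, 8, 5].

Step 1: column multipliers v_i = (∏_{j≠i}(α_i − α_j))^{−1} mod 11.
  i = 1 (α = 3): (3−7)(3−10)(3−4)(3−9) = (−4)·(−7)·(−1)·(−6) = 168 ≡ 3, so v_1 = 3^{−1} = 4 (mod 11).
  i = 2 (α = 7): (7−3)(7−10)(7−4)(7−9) = 4·(−3)·3·(−2) = 72 ≡ 6, so v_2 = 6^{−1} = 2 (mod 11).
  i = 3 (α = 10): (10−3)(10−7)(10−4)(10−9) = 7·3·6·1 = 126 ≡ 5, so v_3 = 5^{−1} = 9 (mod 11).
  i = 4 (α = 4): (4−3)(4−7)(4−10)(4−9) = 1·(−3)·(−6)·(−5) = −90 ≡ 9, so v_4 = 9^{−1} = 5 (mod 11).
  i = 5 (α = 9): (9−3)(9−7)(9−10)(9−4) = 6·2·(−1)·5 = −60 ≡ 6, so v_5 = 6^{−1} = 2 (mod 11).
  v = [4, 2, 9, 5, 2].
Step 2: syndromes of r = [10, 4, 0, 8, 5] (all sums mod 11).
  S_0 = Σ v_i r_i = 4·10 + 2·4 + 9·0 + 5·8 + 2·5 = 98 ≡ 10.
  S_1 = Σ v_i α_i r_i = 4·3·10 + 2·7·4 + 9·10·0 + 5·4·8 + 2·9·5 = 426 ≡ 8.
  α_i^2 mod 11 = [9, 5, 1, 5, 4].
  S_2 = Σ v_i α_i^2 r_i = 4·9·10 + 2·5·4 + 9·1·0 + 5·5·8 + 2·4·5 = 640 ≡ 2.
  S = (10, 8, 2) ≠ 0, so r is not a codeword (an error is present).
Step 3: locate the error. For a single error e at position i, S_ℓ = v_i·e·α_i^ℓ, so α_err = S_1/S_0.
  S_0^{−1} = 10^{−1} = 10 (mod 11), so α_err = 8·10 = 80 ≡ 3 = α_1. Error position i = 1.
  Consistency check: S_2/S_1 = 2·7 = 14 ≡ 3 = α_err ✓ (single-error assumption holds).
Step 4: error magnitude e = S_0/v_1 = S_0·∏_{j≠1}(α_1 − α_j) = 10·3 = 30 ≡ 8 (mod 11).
Step 5: correct position 1: c_1 = r_1 − e = 10 − 8 ≡ 2 (mod 11). Hence c = [2, 4, 0, 8, 5].
  Check: interpolating c through the α_i gives m(x) = 6 + 6·x (degree < 2) with m(α_i) = c_i for every i, so c is indeed a codeword.


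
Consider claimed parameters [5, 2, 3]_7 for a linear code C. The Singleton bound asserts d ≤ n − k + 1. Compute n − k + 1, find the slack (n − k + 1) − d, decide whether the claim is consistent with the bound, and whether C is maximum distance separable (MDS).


Singleton RHS = n − k + 1 = 4, slack = 1, bound satisfied, not MDS.

Singleton bound: d ≤ n − k + 1.
Here n = 5, k = 2, so n − k + 1 = 4.
Given d = 3, check d ≤ 4: YES.
Slack = (n − k + 1) − d = 1.
The code is NOT MDS (slack = 1 > 0).
Description: the claimed parameters are [5, 2, 3]_7; such a code would be non-MDS.


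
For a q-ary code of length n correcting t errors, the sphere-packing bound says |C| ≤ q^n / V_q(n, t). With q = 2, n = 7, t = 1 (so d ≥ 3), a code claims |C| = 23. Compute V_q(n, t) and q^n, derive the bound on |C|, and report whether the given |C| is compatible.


V_q(n, t) = 8, q^n = 128, Hamming bound = 16, |C| = 23 > bound (violated).

Step 1: Compute V_q(n, t) = Σ_{j=0}^1 C(n, j) (q−1)^j.
  j = 0: C(7,0)·(1)^0 = 1·1 = 1.
  j = 1: C(7,1)·(1)^1 = 7·1 = 7.
  V_q(n, t) = 1 + 7 = 8.
Step 2: q^n = 2^7 = 128.
Step 3: Hamming bound ⌊q^n / V_q(n,t)⌋ = ⌊128/8⌋ = 16.
Step 4: Compare |C| = 23 to 16: violated.
The claimed |C| lies above the Hamming bound, so no 2-ary code of length 7 with d ≥ 3 can have 23 codewords.


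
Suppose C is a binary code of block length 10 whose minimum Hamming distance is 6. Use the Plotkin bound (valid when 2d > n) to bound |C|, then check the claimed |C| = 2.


Plotkin bound M ≤ 6; given |C| = 2 ≤ bound (satisfied).

Check applicability: 2d = 12, n = 10.
2d − n = 2 > 0, so Plotkin applies.
Compute d/(2d−n) = 6/2 ≈ 3.0000.
⌊d/(2d−n)⌋ = 3.
Plotkin bound: M ≤ 2·3 = 6.
Given |C| = 2, check: satisfied.
This |C| is below the Plotkin bound.


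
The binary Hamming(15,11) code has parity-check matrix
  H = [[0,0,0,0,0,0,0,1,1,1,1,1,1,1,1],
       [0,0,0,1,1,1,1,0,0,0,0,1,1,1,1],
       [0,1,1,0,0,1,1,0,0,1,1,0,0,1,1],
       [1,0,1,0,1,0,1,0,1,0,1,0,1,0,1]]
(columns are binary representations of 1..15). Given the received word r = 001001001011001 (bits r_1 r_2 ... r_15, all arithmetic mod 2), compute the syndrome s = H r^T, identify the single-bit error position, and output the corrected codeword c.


s = (0, 1, 0, 0)^T, error position = 4, corrected codeword c = 001101001011001

Compute s = H r^T mod 2 one row at a time:
  s_1 = 0 + 1 + 0 + 1 + 1 + 0 + 0 + 1 = 4 ≡ 0 (mod 2).
  s_2 = 0 + 0 + 1 + 0 + 1 + 0 + 0 + 1 = 3 ≡ 1 (mod 2).
  s_3 = 0 + 1 + 1 + 0 + 0 + 1 + 0 + 1 = 4 ≡ 0 (mod 2).
  s_4 = 0 + 1 + 0 + 0 + 1 + 1 + 0 + 1 = 4 ≡ 0 (mod 2).
s = (0, 1, 0, 0)^T — this equals column 4 of H (binary 0100), so error is at position 4.
Correct: flip bit 4 of r = 001001001011001 to get c = 001101001011001.


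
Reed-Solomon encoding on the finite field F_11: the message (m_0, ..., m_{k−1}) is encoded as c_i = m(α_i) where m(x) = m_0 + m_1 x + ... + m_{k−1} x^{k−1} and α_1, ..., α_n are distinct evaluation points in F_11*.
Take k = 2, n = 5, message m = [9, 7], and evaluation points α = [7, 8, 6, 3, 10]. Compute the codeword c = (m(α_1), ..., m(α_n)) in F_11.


c = [3, 10, 7, 8, 2]

Message polynomial: m(x) = 9 + 7·x (mod 11).
For each evaluation point α_i, compute m(α_i) mod 11:
  α_1 = 7: Horner steps 7 → 3, so m(7) = 3.
  α_2 = 8: Horner steps 7 → 10, so m(8) = 10.
  α_3 = 6: Horner steps 7 → 7, so m(6) = 7.
  α_4 = 3: Horner steps 7 → 8, so m(3) = 8.
  α_5 = 10: Horner steps 7 → 2, so m(10) = 2.
Codeword c = [3, 10, 7, 8, 2] ∈ F_11^5.


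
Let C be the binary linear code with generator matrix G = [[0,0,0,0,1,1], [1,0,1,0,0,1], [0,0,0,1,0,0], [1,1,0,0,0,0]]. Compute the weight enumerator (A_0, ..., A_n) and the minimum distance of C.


Weight distribution: A_0 = 1, A_1 = 1, A_2 = 2, A_3 = 6, A_4 = 5, A_5 = 1. Minimum distance d = 1.

Enumerate all 2^4 = 16 messages m ∈ F_2^4.
For each, compute codeword c = mG in F_2^6, then tally its weight.
  m = 0000 → c = 000000, weight = 0.
  m = 1000 → c = 000011, weight = 2.
  m = 0100 → c = 101001, weight = 3.
  m = 1100 → c = 101010, weight = 3.
  m = 0010 → c = 000100, weight = 1.
  m = 1010 → c = 000111, weight = 3.
  m = 0110 → c = 101101, weight = 4.
  m = 1110 → c = 101110, weight = 4.
  m = 0001 → c = 110000, weight = 2.
  m = 1001 → c = 110011, weight = 4.
  m = 0101 → c = 011001, weight = 3.
  m = 1101 → c = 011010, weight = 3.
  m = 0011 → c = 110100, weight = 3.
  m = 1011 → c = 110111, weight = 5.
  m = 0111 → c = 011101, weight = 4.
  m = 1111 → c = 011110, weight = 4.
Tally weights:
  weight 0: 1 codewords.
  weight 1: 1 codewords.
  weight 2: 2 codewords.
  weight 3: 6 codewords.
  weight 4: 5 codewords.
  weight 5: 1 codewords.
Minimum distance d = smallest w > 0 with A_w > 0 = 1.
Sanity: Σ A_w = 16 = 2^4 = 16 ✓.


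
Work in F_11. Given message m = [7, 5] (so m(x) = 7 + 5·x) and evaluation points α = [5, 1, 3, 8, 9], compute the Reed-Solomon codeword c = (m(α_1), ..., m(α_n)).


c = [10, 1, 0, 3, 8]

Message polynomial: m(x) = 7 + 5·x (mod 11).
For each evaluation point α_i, compute m(α_i) mod 11:
  α_1 = 5: Horner steps 5 → 10, so m(5) = 10.
  α_2 = 1: Horner steps 5 → 1, so m(1) = 1.
  α_3 = 3: Horner steps 5 → 0, so m(3) = 0.
  α_4 = 8: Horner steps 5 → 3, so m(8) = 3.
  α_5 = 9: Horner steps 5 → 8, so m(9) = 8.
Codeword c = [10, 1, 0, 3, 8] ∈ F_11^5.


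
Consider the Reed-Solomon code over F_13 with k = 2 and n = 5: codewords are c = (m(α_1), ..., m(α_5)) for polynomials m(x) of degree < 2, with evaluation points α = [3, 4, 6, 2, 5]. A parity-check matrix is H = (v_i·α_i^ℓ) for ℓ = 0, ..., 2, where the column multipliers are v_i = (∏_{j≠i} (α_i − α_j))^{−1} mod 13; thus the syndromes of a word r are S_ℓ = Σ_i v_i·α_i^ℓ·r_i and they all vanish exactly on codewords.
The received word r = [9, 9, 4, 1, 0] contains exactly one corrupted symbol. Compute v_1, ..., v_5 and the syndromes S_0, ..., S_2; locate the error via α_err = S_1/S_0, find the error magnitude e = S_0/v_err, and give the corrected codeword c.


S = (8, 11, 7), error at position 1, error magnitude e = 4, c = [5, 9, 4, 1, 0].

Step 1: column multipliers v_i = (∏_{j≠i}(α_i − α_j))^{−1} mod 13.
  i = 1 (α = 3): (3−4)(3−6)(3−2)(3−5) = (−1)·(−3)·1·(−2) = −6 ≡ 7, so v_1 = 7^{−1} = 2 (mod 13).
  i = 2 (α = 4): (4−3)(4−6)(4−2)(4−5) = 1·(−2)·2·(−1) = 4 ≡ 4, so v_2 = 4^{−1} = 10 (mod 13).
  i = 3 (α = 6): (6−3)(6−4)(6−2)(6−5) = 3·2·4·1 = 24 ≡ 11, so v_3 = 11^{−1} = 6 (mod 13).
  i = 4 (α = 2): (2−3)(2−4)(2−6)(2−5) = (−1)·(−2)·(−4)·(−3) = 24 ≡ 11, so v_4 = 11^{−1} = 6 (mod 13).
  i = 5 (α = 5): (5−3)(5−4)(5−6)(5−2) = 2·1·(−1)·3 = −6 ≡ 7, so v_5 = 7^{−1} = 2 (mod 13).
  v = [2, 10, 6, 6, 2].
Step 2: syndromes of r = [9, 9, 4, 1, 0] (all sums mod 13).
  S_0 = Σ v_i r_i = 2·9 + 10·9 + 6·4 + 6·1 + 2·0 = 138 ≡ 8.
  S_1 = Σ v_i α_i r_i = 2·3·9 + 10·4·9 + 6·6·4 + 6·2·1 + 2·5·0 = 570 ≡ 11.
  α_i^2 mod 13 = [9, 3, 10, 4, 12].
  S_2 = Σ v_i α_i^2 r_i = 2·9·9 + 10·3·9 + 6·10·4 + 6·4·1 + 2·12·0 = 696 ≡ 7.
  S = (8, 11, 7) ≠ 0, so r is not a codeword (an error is present).
Step 3: locate the error. For a single error e at position i, S_ℓ = v_i·e·α_i^ℓ, so α_err = S_1/S_0.
  S_0^{−1} = 8^{−1} = 5 (mod 13), so α_err = 11·5 = 55 ≡ 3 = α_1. Error position i = 1.
  Consistency check: S_2/S_1 = 7·6 = 42 ≡ 3 = α_err ✓ (single-error assumption holds).
Step 4: error magnitude e = S_0/v_1 = S_0·∏_{j≠1}(α_1 − α_j) = 8·7 = 56 ≡ 4 (mod 13).
Step 5: correct position 1: c_1 = r_1 − e = 9 − 4 ≡ 5 (mod 13). Hence c = [5, 9, 4, 1, 0].
  Check: interpolating c through the α_i gives m(x) = 6 + 4·x (degree < 2) with m(α_i) = c_i for every i, so c is indeed a codeword.


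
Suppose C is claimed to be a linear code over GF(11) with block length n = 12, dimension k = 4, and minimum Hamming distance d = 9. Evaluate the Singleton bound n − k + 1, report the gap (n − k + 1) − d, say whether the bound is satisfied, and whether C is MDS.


Singleton RHS = n − k + 1 = 9, slack = 0, bound satisfied, MDS.

Singleton bound: d ≤ n − k + 1.
Here n = 12, k = 4, so n − k + 1 = 9.
Given d = 9, check d ≤ 9: YES.
Slack = (n − k + 1) − d = 0.
The code is MDS (slack = 0).
Description: the claimed parameters are [12, 4, 9]_11; such a code would be MDS (meets Singleton bound).


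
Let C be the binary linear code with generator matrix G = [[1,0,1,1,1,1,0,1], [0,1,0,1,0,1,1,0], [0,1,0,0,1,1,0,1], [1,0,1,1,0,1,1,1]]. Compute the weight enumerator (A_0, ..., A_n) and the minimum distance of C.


Weight distribution: A_0 = 1, A_2 = 2, A_4 = 9, A_6 = 4. Minimum distance d = 2.

Enumerate all 2^4 = 16 messages m ∈ F_2^4.
For each, compute codeword c = mG in F_2^8, then tally its weight.
  m = 0000 → c = 00000000, weight = 0.
  m = 1000 → c = 10111101, weight = 6.
  m = 0100 → c = 01010110, weight = 4.
  m = 1100 → c = 11101011, weight = 6.
  m = 0010 → c = 01001101, weight = 4.
  m = 1010 → c = 11110000, weight = 4.
  m = 0110 → c = 00011011, weight = 4.
  m = 1110 → c = 10100110, weight = 4.
  m = 0001 → c = 10110111, weight = 6.
  m = 1001 → c = 00001010, weight = 2.
  m = 0101 → c = 11100001, weight = 4.
  m = 1101 → c = 01011100, weight = 4.
  m = 0011 → c = 11111010, weight = 6.
  m = 1011 → c = 01000111, weight = 4.
  m = 0111 → c = 10101100, weight = 4.
  m = 1111 → c = 00010001, weight = 2.
Tally weights:
  weight 0: 1 codewords.
  weight 2: 2 codewords.
  weight 4: 9 codewords.
  weight 6: 4 codewords.
Minimum distance d = smallest w > 0 with A_w > 0 = 2.
Sanity: Σ A_w = 16 = 2^4 = 16 ✓.


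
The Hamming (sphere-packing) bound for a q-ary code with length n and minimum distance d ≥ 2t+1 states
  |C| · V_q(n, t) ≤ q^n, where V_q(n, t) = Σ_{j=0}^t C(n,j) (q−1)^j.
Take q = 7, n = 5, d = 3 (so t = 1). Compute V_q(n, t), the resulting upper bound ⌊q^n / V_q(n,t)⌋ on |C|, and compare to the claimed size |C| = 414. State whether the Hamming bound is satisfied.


V_q(n, t) = 31, q^n = 16807, Hamming bound = 542, |C| = 414 ≤ bound (satisfied).

Step 1: Compute V_q(n, t) = Σ_{j=0}^1 C(n, j) (q−1)^j.
  j = 0: C(5,0)·(6)^0 = 1·1 = 1.
  j = 1: C(5,1)·(6)^1 = 5·6 = 30.
  V_q(n, t) = 1 + 30 = 31.
Step 2: q^n = 7^5 = 16807.
Step 3: Hamming bound ⌊q^n / V_q(n,t)⌋ = ⌊16807/31⌋ = 542.
Step 4: Compare |C| = 414 to 542: satisfied.
The claimed |C| lies below the Hamming bound.


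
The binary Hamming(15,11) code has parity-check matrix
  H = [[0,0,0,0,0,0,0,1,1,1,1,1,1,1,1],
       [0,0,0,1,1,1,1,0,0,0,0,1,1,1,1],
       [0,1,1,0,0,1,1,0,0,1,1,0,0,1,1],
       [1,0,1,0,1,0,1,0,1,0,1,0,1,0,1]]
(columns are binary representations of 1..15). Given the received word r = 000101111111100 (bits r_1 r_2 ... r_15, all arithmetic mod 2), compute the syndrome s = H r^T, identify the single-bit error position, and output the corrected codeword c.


s = (0, 1, 0, 0)^T, error position = 4, corrected codeword c = 000001111111100

Compute s = H r^T mod 2 one row at a time:
  s_1 = 1 + 1 + 1 + 1 + 1 + 1 + 0 + 0 = 6 ≡ 0 (mod 2).
  s_2 = 1 + 0 + 1 + 1 + 1 + 1 + 0 + 0 = 5 ≡ 1 (mod 2).
  s_3 = 0 + 0 + 1 + 1 + 1 + 1 + 0 + 0 = 4 ≡ 0 (mod 2).
  s_4 = 0 + 0 + 0 + 1 + 1 + 1 + 1 + 0 = 4 ≡ 0 (mod 2).
s = (0, 1, 0, 0)^T — this equals column 4 of H (binary 0100), so error is at position 4.
Correct: flip bit 4 of r = 000101111111100 to get c = 000001111111100.


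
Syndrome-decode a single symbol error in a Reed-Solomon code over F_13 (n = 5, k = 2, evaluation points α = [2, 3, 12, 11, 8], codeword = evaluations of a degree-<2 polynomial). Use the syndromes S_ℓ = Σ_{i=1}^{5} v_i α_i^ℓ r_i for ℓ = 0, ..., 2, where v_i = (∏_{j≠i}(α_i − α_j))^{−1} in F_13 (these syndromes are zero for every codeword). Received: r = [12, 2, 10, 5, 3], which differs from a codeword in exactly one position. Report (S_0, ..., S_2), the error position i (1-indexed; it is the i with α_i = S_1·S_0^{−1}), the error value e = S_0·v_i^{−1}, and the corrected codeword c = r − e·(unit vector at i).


S = (6, 5, 2), error at position 2, error magnitude e = 11, c = [12, 4, 10, 5, 3].

Step 1: column multipliers v_i = (∏_{j≠i}(α_i − α_j))^{−1} mod 13.
  i = 1 (α = 2): (2−3)(2−12)(2−11)(2−8) = (−1)·(−10)·(−9)·(−6) = 540 ≡ 7, so v_1 = 7^{−1} = 2 (mod 13).
  i = 2 (α = 3): (3−2)(3−12)(3−11)(3−8) = 1·(−9)·(−8)·(−5) = −360 ≡ 4, so v_2 = 4^{−1} = 10 (mod 13).
  i = 3 (α = 12): (12−2)(12−3)(12−11)(12−8) = 10·9·1·4 = 360 ≡ 9, so v_3 = 9^{−1} = 3 (mod 13).
  i = 4 (α = 11): (11−2)(11−3)(11−12)(11−8) = 9·8·(−1)·3 = −216 ≡ 5, so v_4 = 5^{−1} = 8 (mod 13).
  i = 5 (α = 8): (8−2)(8−3)(8−12)(8−11) = 6·5·(−4)·(−3) = 360 ≡ 9, so v_5 = 9^{−1} = 3 (mod 13).
  v = [2, 10, 3, 8, 3].
Step 2: syndromes of r = [12, 2, 10, 5, 3] (all sums mod 13).
  S_0 = Σ v_i r_i = 2·12 + 10·2 + 3·10 + 8·5 + 3·3 = 123 ≡ 6.
  S_1 = Σ v_i α_i r_i = 2·2·12 + 10·3·2 + 3·12·10 + 8·11·5 + 3·8·3 = 980 ≡ 5.
  α_i^2 mod 13 = [4, 9, 1, 4, 12].
  S_2 = Σ v_i α_i^2 r_i = 2·4·12 + 10·9·2 + 3·1·10 + 8·4·5 + 3·12·3 = 574 ≡ 2.
  S = (6, 5, 2) ≠ 0, so r is not a codeword (an error is present).
Step 3: locate the error. For a single error e at position i, S_ℓ = v_i·e·α_i^ℓ, so α_err = S_1/S_0.
  S_0^{−1} = 6^{−1} = 11 (mod 13), so α_err = 5·11 = 55 ≡ 3 = α_2. Error position i = 2.
  Consistency check: S_2/S_1 = 2·8 = 16 ≡ 3 = α_err ✓ (single-error assumption holds).
Step 4: error magnitude e = S_0/v_2 = S_0·∏_{j≠2}(α_2 − α_j) = 6·4 = 24 ≡ 11 (mod 13).
Step 5: correct position 2: c_2 = r_2 − e = 2 − 11 ≡ 4 (mod 13). Hence c = [12, 4, 10, 5, 3].
  Check: interpolating c through the α_i gives m(x) = 2 + 5·x (degree < 2) with m(α_i) = c_i for every i, so c is indeed a codeword.


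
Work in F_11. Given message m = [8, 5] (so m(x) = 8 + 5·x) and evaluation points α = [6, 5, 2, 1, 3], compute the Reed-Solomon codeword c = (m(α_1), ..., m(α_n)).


c = [5, 0, 7, 2, 1]

Message polynomial: m(x) = 8 + 5·x (mod 11).
For each evaluation point α_i, compute m(α_i) mod 11:
  α_1 = 6: Horner steps 5 → 5, so m(6) = 5.
  α_2 = 5: Horner steps 5 → 0, so m(5) = 0.
  α_3 = 2: Horner steps 5 → 7, so m(2) = 7.
  α_4 = 1: Horner steps 5 → 2, so m(1) = 2.
  α_5 = 3: Horner steps 5 → 1, so m(3) = 1.
Codeword c = [5, 0, 7, 2, 1] ∈ F_11^5.


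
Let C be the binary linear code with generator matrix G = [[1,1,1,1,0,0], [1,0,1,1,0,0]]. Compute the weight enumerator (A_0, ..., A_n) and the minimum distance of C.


Weight distribution: A_0 = 1, A_1 = 1, A_3 = 1, A_4 = 1. Minimum distance d = 1.

Enumerate all 2^2 = 4 messages m ∈ F_2^2.
For each, compute codeword c = mG in F_2^6, then tally its weight.
  m = 00 → c = 000000, weight = 0.
  m = 10 → c = 111100, weight = 4.
  m = 01 → c = 101100, weight = 3.
  m = 11 → c = 010000, weight = 1.
Tally weights:
  weight 0: 1 codewords.
  weight 1: 1 codewords.
  weight 3: 1 codewords.
  weight 4: 1 codewords.
Minimum distance d = smallest w > 0 with A_w > 0 = 1.
Sanity: Σ A_w = 4 = 2^2 = 4 ✓.


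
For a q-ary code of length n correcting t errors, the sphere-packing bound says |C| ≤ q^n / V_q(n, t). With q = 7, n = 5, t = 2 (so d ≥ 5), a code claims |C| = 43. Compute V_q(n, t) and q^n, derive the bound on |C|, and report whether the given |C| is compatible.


V_q(n, t) = 391, q^n = 16807, Hamming bound = 42, |C| = 43 > bound (violated).

Step 1: Compute V_q(n, t) = Σ_{j=0}^2 C(n, j) (q−1)^j.
  j = 0: C(5,0)·(6)^0 = 1·1 = 1.
  j = 1: C(5,1)·(6)^1 = 5·6 = 30.
  j = 2: C(5,2)·(6)^2 = 10·36 = 360.
  V_q(n, t) = 1 + 30 + 360 = 391.
Step 2: q^n = 7^5 = 16807.
Step 3: Hamming bound ⌊q^n / V_q(n,t)⌋ = ⌊16807/391⌋ = 42.
Step 4: Compare |C| = 43 to 42: violated.
The claimed |C| lies above the Hamming bound, so no 7-ary code of length 5 with d ≥ 5 can have 43 codewords.


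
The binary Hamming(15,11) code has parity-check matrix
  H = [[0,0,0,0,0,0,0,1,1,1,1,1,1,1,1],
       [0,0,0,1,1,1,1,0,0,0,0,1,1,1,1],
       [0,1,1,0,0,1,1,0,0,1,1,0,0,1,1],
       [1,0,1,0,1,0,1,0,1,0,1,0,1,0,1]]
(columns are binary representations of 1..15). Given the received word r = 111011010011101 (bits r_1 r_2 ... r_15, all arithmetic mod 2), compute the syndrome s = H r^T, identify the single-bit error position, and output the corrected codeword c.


s = (1, 1, 1, 0)^T, error position = 14, corrected codeword c = 111011010011111

Compute s = H r^T mod 2 one row at a time:
  s_1 = 1 + 0 + 0 + 1 + 1 + 1 + 0 + 1 = 5 ≡ 1 (mod 2).
  s_2 = 0 + 1 + 1 + 0 + 1 + 1 + 0 + 1 = 5 ≡ 1 (mod 2).
  s_3 = 1 + 1 + 1 + 0 + 0 + 1 + 0 + 1 = 5 ≡ 1 (mod 2).
  s_4 = 1 + 1 + 1 + 0 + 0 + 1 + 1 + 1 = 6 ≡ 0 (mod 2).
s = (1, 1, 1, 0)^T — this equals column 14 of H (binary 1110), so error is at position 14.
Correct: flip bit 14 of r = 111011010011101 to get c = 111011010011111.


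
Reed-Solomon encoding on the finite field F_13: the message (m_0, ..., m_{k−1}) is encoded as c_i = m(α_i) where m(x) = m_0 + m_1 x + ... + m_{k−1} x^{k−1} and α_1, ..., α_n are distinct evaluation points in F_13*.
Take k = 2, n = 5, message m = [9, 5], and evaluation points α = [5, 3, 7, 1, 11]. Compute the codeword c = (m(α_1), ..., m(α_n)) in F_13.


c = [8, 11, 5, 1, 12]

Message polynomial: m(x) = 9 + 5·x (mod 13).
For each evaluation point α_i, compute m(α_i) mod 13:
  α_1 = 5: Horner steps 5 → 8, so m(5) = 8.
  α_2 = 3: Horner steps 5 → 11, so m(3) = 11.
  α_3 = 7: Horner steps 5 → 5, so m(7) = 5.
  α_4 = 1: Horner steps 5 → 1, so m(1) = 1.
  α_5 = 11: Horner steps 5 → 12, so m(11) = 12.
Codeword c = [8, 11, 5, 1, 12] ∈ F_13^5.


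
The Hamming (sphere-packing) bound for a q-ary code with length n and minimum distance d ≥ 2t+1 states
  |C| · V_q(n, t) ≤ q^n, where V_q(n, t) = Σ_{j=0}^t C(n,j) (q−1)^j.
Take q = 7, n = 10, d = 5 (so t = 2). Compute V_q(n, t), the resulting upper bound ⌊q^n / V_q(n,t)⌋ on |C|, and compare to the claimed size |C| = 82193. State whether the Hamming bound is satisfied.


V_q(n, t) = 1681, q^n = 282475249, Hamming bound = 168040, |C| = 82193 ≤ bound (satisfied).

Step 1: Compute V_q(n, t) = Σ_{j=0}^2 C(n, j) (q−1)^j.
  j = 0: C(10,0)·(6)^0 = 1·1 = 1.
  j = 1: C(10,1)·(6)^1 = 10·6 = 60.
  j = 2: C(10,2)·(6)^2 = 45·36 = 1620.
  V_q(n, t) = 1 + 60 + 1620 = 1681.
Step 2: q^n = 7^10 = 282475249.
Step 3: Hamming bound ⌊q^n / V_q(n,t)⌋ = ⌊282475249/1681⌋ = 168040.
Step 4: Compare |C| = 82193 to 168040: satisfied.
The claimed |C| lies below the Hamming bound.


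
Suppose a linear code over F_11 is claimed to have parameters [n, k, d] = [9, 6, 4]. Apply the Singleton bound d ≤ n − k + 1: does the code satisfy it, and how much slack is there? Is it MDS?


Singleton RHS = n − k + 1 = 4, slack = 0, bound satisfied, MDS.

Singleton bound: d ≤ n − k + 1.
Here n = 9, k = 6, so n − k + 1 = 4.
Given d = 4, check d ≤ 4: YES.
Slack = (n − k + 1) − d = 0.
The code is MDS (slack = 0).
Description: the claimed parameters are [9, 6, 4]_11; such a code would be MDS (meets Singleton bound).


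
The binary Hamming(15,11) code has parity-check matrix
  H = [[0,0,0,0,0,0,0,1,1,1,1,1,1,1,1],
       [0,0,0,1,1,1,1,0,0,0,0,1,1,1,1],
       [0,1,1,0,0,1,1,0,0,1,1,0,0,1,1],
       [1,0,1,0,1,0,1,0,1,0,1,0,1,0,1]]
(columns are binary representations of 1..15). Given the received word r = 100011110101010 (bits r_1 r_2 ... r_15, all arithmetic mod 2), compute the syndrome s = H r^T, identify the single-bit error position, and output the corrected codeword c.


s = (0, 1, 0, 1)^T, error position = 5, corrected codeword c = 100001110101010

Compute s = H r^T mod 2 one row at a time:
  s_1 = 1 + 0 + 1 + 0 + 1 + 0 + 1 + 0 = 4 ≡ 0 (mod 2).
  s_2 = 0 + 1 + 1 + 1 + 1 + 0 + 1 + 0 = 5 ≡ 1 (mod 2).
  s_3 = 0 + 0 + 1 + 1 + 1 + 0 + 1 + 0 = 4 ≡ 0 (mod 2).
  s_4 = 1 + 0 + 1 + 1 + 0 + 0 + 0 + 0 = 3 ≡ 1 (mod 2).
s = (0, 1, 0, 1)^T — this equals column 5 of H (binary 0101), so error is at position 5.
Correct: flip bit 5 of r = 100011110101010 to get c = 100001110101010.


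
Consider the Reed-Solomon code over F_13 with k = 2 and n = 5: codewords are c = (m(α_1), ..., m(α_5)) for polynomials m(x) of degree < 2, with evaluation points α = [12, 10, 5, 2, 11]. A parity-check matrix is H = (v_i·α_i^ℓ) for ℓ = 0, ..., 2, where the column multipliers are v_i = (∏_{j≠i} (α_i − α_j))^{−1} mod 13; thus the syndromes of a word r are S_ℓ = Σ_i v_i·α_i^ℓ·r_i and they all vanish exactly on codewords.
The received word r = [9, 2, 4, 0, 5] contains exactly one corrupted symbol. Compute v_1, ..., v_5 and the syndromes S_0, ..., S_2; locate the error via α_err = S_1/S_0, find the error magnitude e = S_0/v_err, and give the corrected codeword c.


S = (10, 6, 1), error at position 5, error magnitude e = 6, c = [9, 2, 4, 0, 12].

Step 1: column multipliers v_i = (∏_{j≠i}(α_i − α_j))^{−1} mod 13.
  i = 1 (α = 12): (12−10)(12−5)(12−2)(12−11) = 2·7·10·1 = 140 ≡ 10, so v_1 = 10^{−1} = 4 (mod 13).
  i = 2 (α = 10): (10−12)(10−5)(10−2)(10−11) = (−2)·5·8·(−1) = 80 ≡ 2, so v_2 = 2^{−1} = 7 (mod 13).
  i = 3 (α = 5): (5−12)(5−10)(5−2)(5−11) = (−7)·(−5)·3·(−6) = −630 ≡ 7, so v_3 = 7^{−1} = 2 (mod 13).
  i = 4 (α = 2): (2−12)(2−10)(2−5)(2−11) = (−10)·(−8)·(−3)·(−9) = 2160 ≡ 2, so v_4 = 2^{−1} = 7 (mod 13).
  i = 5 (α = 11): (11−12)(11−10)(11−5)(11−2) = (−1)·1·6·9 = −54 ≡ 11, so v_5 = 11^{−1} = 6 (mod 13).
  v = [4, 7, 2, 7, 6].
Step 2: syndromes of r = [9, 2, 4, 0, 5] (all sums mod 13).
  S_0 = Σ v_i r_i = 4·9 + 7·2 + 2·4 + 7·0 + 6·5 = 88 ≡ 10.
  S_1 = Σ v_i α_i r_i = 4·12·9 + 7·10·2 + 2·5·4 + 7·2·0 + 6·11·5 = 942 ≡ 6.
  α_i^2 mod 13 = [1, 9, 12, 4, 4].
  S_2 = Σ v_i α_i^2 r_i = 4·1·9 + 7·9·2 + 2·12·4 + 7·4·0 + 6·4·5 = 378 ≡ 1.
  S = (10, 6, 1) ≠ 0, so r is not a codeword (an error is present).
Step 3: locate the error. For a single error e at position i, S_ℓ = v_i·e·α_i^ℓ, so α_err = S_1/S_0.
  S_0^{−1} = 10^{−1} = 4 (mod 13), so α_err = 6·4 = 24 ≡ 11 = α_5. Error position i = 5.
  Consistency check: S_2/S_1 = 1·11 = 11 ≡ 11 = α_err ✓ (single-error assumption holds).
Step 4: error magnitude e = S_0/v_5 = S_0·∏_{j≠5}(α_5 − α_j) = 10·11 = 110 ≡ 6 (mod 13).
Step 5: correct position 5: c_5 = r_5 − e = 5 − 6 ≡ 12 (mod 13). Hence c = [9, 2, 4, 0, 12].
  Check: interpolating c through the α_i gives m(x) = 6 + 10·x (degree < 2) with m(α_i) = c_i for every i, so c is indeed a codeword.


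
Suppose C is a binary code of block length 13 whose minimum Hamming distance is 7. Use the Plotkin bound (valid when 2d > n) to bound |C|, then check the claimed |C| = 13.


Plotkin bound M ≤ 14; given |C| = 13 ≤ bound (satisfied).

Check applicability: 2d = 14, n = 13.
2d − n = 1 > 0, so Plotkin applies.
Compute d/(2d−n) = 7/1 ≈ 7.0000.
⌊d/(2d−n)⌋ = 7.
Plotkin bound: M ≤ 2·7 = 14.
Given |C| = 13, check: satisfied.
This |C| is below the Plotkin bound.


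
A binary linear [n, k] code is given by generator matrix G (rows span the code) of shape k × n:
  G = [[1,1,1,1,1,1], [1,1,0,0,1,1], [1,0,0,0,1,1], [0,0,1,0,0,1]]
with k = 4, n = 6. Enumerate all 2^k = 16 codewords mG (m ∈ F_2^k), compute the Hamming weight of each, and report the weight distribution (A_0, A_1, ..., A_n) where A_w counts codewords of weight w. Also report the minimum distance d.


Weight distribution: A_0 = 1, A_1 = 1, A_2 = 3, A_3 = 6, A_4 = 3, A_5 = 1, A_6 = 1. Minimum distance d = 1.

Enumerate all 2^4 = 16 messages m ∈ F_2^4.
For each, compute codeword c = mG in F_2^6, then tally its weight.
  m = 0000 → c = 000000, weight = 0.
  m = 1000 → c = 111111, weight = 6.
  m = 0100 → c = 110011, weight = 4.
  m = 1100 → c = 001100, weight = 2.
  m = 0010 → c = 100011, weight = 3.
  m = 1010 → c = 011100, weight = 3.
  m = 0110 → c = 010000, weight = 1.
  m = 1110 → c = 101111, weight = 5.
  m = 0001 → c = 001001, weight = 2.
  m = 1001 → c = 110110, weight = 4.
  m = 0101 → c = 111010, weight = 4.
  m = 1101 → c = 000101, weight = 2.
  m = 0011 → c = 101010, weight = 3.
  m = 1011 → c = 010101, weight = 3.
  m = 0111 → c = 011001, weight = 3.
  m = 1111 → c = 100110, weight = 3.
Tally weights:
  weight 0: 1 codewords.
  weight 1: 1 codewords.
  weight 2: 3 codewords.
  weight 3: 6 codewords.
  weight 4: 3 codewords.
  weight 5: 1 codewords.
  weight 6: 1 codewords.
Minimum distance d = smallest w > 0 with A_w > 0 = 1.
Sanity: Σ A_w = 16 = 2^4 = 16 ✓.


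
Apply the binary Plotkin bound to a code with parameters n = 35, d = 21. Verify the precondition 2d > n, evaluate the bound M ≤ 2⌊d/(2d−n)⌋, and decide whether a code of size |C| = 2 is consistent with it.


Plotkin bound M ≤ 6; given |C| = 2 ≤ bound (satisfied).

Check applicability: 2d = 42, n = 35.
2d − n = 7 > 0, so Plotkin applies.
Compute d/(2d−n) = 21/7 ≈ 3.0000.
⌊d/(2d−n)⌋ = 3.
Plotkin bound: M ≤ 2·3 = 6.
Given |C| = 2, check: satisfied.
This |C| is below the Plotkin bound.


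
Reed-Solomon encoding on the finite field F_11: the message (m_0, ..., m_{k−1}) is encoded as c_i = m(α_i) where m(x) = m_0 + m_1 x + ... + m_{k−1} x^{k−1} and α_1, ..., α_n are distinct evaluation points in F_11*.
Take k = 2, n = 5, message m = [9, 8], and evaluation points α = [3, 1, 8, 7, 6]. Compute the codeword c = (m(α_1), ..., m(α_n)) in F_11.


c = [0, 6, 7, 10, 2]

Message polynomial: m(x) = 9 + 8·x (mod 11).
For each evaluation point α_i, compute m(α_i) mod 11:
  α_1 = 3: Horner steps 8 → 0, so m(3) = 0.
  α_2 = 1: Horner steps 8 → 6, so m(1) = 6.
  α_3 = 8: Horner steps 8 → 7, so m(8) = 7.
  α_4 = 7: Horner steps 8 → 10, so m(7) = 10.
  α_5 = 6: Horner steps 8 → 2, so m(6) = 2.
Codeword c = [0, 6, 7, 10, 2] ∈ F_11^5.
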